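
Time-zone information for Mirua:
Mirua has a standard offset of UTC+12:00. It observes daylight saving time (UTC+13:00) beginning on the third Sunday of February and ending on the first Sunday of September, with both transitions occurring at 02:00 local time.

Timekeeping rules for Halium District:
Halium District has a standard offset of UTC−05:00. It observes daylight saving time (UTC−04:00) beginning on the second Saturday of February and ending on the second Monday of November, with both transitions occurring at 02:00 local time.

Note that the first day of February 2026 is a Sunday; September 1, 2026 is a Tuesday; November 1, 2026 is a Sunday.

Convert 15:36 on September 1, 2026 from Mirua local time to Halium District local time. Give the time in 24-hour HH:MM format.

22:36

1 February 2026 is a Sunday, so the first Sunday is February 1 and the third is February 15.
1 September 2026 is a Tuesday, so the first Sunday is September 6.
Daylight saving runs 15 February – 6 September; September 1, 2026 is inside that window, so Mirua is at UTC+13:00.
15:36 Mirua − 13h = 02:36 UTC.
1 February 2026 is a Sunday, so the first Saturday is February 7 and the second is February 14.
1 November 2026 is a Sunday, so the first Monday is November 2 and the second is November 9.
At the standard offset (UTC−05:00), 02:36 UTC − 5h = 21:36 Halium District standard time (rolling into the previous day, 31 August 2026).
The standard-time date in Halium District, August 31, 2026, lies within the daylight-saving period (14 February – 9 November), so Halium District is on daylight time, UTC−04:00.
02:36 UTC − 4h = 22:36 Halium District (rolling into the previous day, 31 August 2026).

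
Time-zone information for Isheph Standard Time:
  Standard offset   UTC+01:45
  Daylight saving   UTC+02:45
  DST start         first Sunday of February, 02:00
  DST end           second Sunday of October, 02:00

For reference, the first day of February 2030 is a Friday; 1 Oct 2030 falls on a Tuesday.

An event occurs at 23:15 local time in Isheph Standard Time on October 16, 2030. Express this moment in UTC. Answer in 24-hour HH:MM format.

1 February 2030 is a Friday, so the first Sunday is February 3.
1 October 2030 is a Tuesday, so the first Sunday is October 6 and the second is October 13.
October 16, 2030 is outside the daylight-saving period (3 February – 13 October), so Isheph Standard Time is on standard time, UTC+01:45.
23:15 local − 1h45m = 21:30 UTC.

21:30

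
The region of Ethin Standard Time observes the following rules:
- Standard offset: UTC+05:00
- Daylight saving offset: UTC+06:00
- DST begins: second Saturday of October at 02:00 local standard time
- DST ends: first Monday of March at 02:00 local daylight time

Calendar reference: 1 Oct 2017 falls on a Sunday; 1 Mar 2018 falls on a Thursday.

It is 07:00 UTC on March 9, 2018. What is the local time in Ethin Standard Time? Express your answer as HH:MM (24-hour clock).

12:00

1 October 2017 is a Sunday, so the first Saturday is October 7 and the second is October 14.
1 March 2018 is a Thursday, so the first Monday is March 5.
At the standard offset (UTC+05:00), 07:00 UTC + 5h = 12:00 Ethin Standard Time standard time.
The standard-time date in Ethin Standard Time, March 9, 2018, does not fall between 14 October 2017 and 5 March 2018, so daylight saving is not in effect and Ethin Standard Time is at UTC+05:00.
07:00 UTC + 5h = 12:00 local.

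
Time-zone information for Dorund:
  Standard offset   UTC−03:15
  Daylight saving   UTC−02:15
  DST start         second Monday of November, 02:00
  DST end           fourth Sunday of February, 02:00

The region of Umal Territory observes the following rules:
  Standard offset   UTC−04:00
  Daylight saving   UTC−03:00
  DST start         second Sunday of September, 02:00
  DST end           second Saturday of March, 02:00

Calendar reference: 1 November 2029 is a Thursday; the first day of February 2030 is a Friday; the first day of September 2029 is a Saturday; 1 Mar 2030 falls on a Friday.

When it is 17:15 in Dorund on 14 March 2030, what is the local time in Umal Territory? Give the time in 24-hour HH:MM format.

16:30

1 November 2029 is a Thursday, so the first Monday is November 5 and the second is November 12.
1 February 2030 is a Friday, so the first Sunday is February 3 and the fourth is February 24.
14 March 2030 is outside the daylight-saving period (12 November 2029 – 24 February 2030), so Dorund is on standard time, UTC−03:15.
17:15 Dorund + 3h15m = 20:30 UTC.
1 September 2029 is a Saturday, so the first Sunday is September 2 and the second is September 9.
1 March 2030 is a Friday, so the first Saturday is March 2 and the second is March 9.
At the standard offset (UTC−04:00), 20:30 UTC − 4h = 16:30 Umal Territory standard time.
Daylight saving runs 9 September 2029 – 9 March 2030; the standard-time date in Umal Territory, 14 March 2030, is outside that window, so Umal Territory is on standard time at UTC−04:00.
20:30 UTC − 4h = 16:30 Umal Territory.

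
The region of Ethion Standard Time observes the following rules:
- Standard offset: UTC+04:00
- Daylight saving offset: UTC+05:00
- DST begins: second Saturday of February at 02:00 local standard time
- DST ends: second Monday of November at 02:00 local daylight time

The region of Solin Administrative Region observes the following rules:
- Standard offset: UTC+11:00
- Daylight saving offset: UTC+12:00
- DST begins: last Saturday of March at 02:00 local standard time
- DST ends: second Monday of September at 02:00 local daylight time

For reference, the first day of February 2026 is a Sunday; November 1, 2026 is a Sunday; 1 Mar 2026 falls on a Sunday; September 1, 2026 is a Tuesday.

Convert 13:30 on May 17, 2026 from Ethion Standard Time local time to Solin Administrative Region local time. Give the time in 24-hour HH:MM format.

20:30

1 February 2026 is a Sunday, so the first Saturday is February 7 and the second is February 14.
1 November 2026 is a Sunday, so the first Monday is November 2 and the second is November 9.
Daylight saving runs 14 February – 9 November; May 17, 2026 is inside that window, so Ethion Standard Time is at UTC+05:00.
13:30 Ethion Standard Time − 5h = 08:30 UTC.
1 March 2026 is a Sunday, so Saturdays fall on 7, 14, 21, 28; the last is March 28.
1 September 2026 is a Tuesday, so the first Monday is September 7 and the second is September 14.
At the standard offset (UTC+11:00), 08:30 UTC + 11h = 19:30 Solin Administrative Region standard time.
The standard-time date in Solin Administrative Region, May 17, 2026, lies within the daylight-saving period (28 March – 14 September), so Solin Administrative Region is on daylight time, UTC+12:00.
08:30 UTC + 12h = 20:30 Solin Administrative Region.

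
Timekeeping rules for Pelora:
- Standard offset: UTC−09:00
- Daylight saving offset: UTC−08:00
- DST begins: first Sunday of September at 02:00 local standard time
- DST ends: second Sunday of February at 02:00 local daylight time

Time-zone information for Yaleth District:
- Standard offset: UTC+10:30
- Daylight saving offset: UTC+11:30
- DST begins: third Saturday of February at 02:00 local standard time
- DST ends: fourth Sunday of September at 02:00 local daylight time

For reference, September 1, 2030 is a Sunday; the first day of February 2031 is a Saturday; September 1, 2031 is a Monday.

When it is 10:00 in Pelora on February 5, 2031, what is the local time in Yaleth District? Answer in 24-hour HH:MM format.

04:30

1 September 2030 is a Sunday, so the first Sunday is September 1.
1 February 2031 is a Saturday, so the first Sunday is February 2 and the second is February 9.
February 5, 2031 falls between 1 September 2030 and 9 February 2031, so daylight saving is in effect and Pelora is at UTC−08:00.
10:00 Pelora + 8h = 18:00 UTC.
1 February 2031 is a Saturday, so the first Saturday is February 1 and the third is February 15.
1 September 2031 is a Monday, so the first Sunday is September 7 and the fourth is September 28.
At the standard offset (UTC+10:30), 18:00 UTC + 10h30m = 04:30 Yaleth District standard time (rolling into the next day, 6 February 2031).
Daylight saving runs 15 February – 28 September; the standard-time date in Yaleth District, February 6, 2031, is outside that window, so Yaleth District is on standard time at UTC+10:30.
18:00 UTC + 10h30m = 04:30 Yaleth District (rolling into the next day, 6 February 2031).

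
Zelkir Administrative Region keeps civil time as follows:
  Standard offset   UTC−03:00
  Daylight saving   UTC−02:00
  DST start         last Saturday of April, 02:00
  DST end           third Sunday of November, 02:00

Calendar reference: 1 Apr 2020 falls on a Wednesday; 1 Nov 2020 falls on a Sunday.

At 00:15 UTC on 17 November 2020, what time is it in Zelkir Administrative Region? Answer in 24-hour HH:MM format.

21:15

1 April 2020 is a Wednesday, so Saturdays fall on 4, 11, 18, 25; the last is April 25.
1 November 2020 is a Sunday, so the first Sunday is November 1 and the third is November 15.
At the standard offset (UTC−03:00), 00:15 UTC − 3h = 21:15 Zelkir Administrative Region standard time (rolling into the previous day, 16 November 2020).
Daylight saving runs 25 April – 15 November; the standard-time date in Zelkir Administrative Region, 16 November 2020, is outside that window, so Zelkir Administrative Region is on standard time at UTC−03:00.
00:15 UTC − 3h = 21:15 local (rolling into the previous day, 16 November 2020).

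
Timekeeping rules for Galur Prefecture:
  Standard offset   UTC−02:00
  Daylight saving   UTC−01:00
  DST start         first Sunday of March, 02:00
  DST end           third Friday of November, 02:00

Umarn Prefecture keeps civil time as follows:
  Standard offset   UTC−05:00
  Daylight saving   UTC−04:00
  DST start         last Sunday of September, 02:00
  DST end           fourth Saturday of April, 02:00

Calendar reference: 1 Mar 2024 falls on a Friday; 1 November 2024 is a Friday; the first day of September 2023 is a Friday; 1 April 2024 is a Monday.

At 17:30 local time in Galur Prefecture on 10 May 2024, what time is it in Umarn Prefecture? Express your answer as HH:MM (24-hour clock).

1 March 2024 is a Friday, so the first Sunday is March 3.
1 November 2024 is a Friday, so the first Friday is November 1 and the third is November 15.
10 May 2024 falls between 3 March and 15 November, so daylight saving is in effect and Galur Prefecture is at UTC−01:00.
17:30 Galur Prefecture + 1h = 18:30 UTC.
1 September 2023 is a Friday, so Sundays fall on 3, 10, 17, 24; the last is September 24.
1 April 2024 is a Monday, so the first Saturday is April 6 and the fourth is April 27.
At the standard offset (UTC−05:00), 18:30 UTC − 5h = 13:30 Umarn Prefecture standard time.
The standard-time date in Umarn Prefecture, 10 May 2024, is outside the daylight-saving period (24 September 2023 – 27 April 2024), so Umarn Prefecture is on standard time, UTC−05:00.
18:30 UTC − 5h = 13:30 Umarn Prefecture.

13:30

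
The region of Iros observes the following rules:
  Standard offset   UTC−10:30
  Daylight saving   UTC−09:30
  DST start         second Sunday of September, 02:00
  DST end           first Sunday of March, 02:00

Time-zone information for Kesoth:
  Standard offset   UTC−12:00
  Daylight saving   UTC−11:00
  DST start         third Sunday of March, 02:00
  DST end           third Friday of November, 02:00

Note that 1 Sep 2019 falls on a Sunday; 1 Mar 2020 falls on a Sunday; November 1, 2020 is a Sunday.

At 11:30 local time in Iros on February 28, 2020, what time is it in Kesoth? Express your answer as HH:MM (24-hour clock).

1 September 2019 is a Sunday, so the first Sunday is September 1 and the second is September 8.
1 March 2020 is a Sunday, so the first Sunday is March 1.
February 28, 2020 falls between 8 September 2019 and 1 March 2020, so daylight saving is in effect and Iros is at UTC−09:30.
11:30 Iros + 9h30m = 21:00 UTC.
1 March 2020 is a Sunday, so the first Sunday is March 1 and the third is March 15.
1 November 2020 is a Sunday, so the first Friday is November 6 and the third is November 20.
At the standard offset (UTC−12:00), 21:00 UTC − 12h = 09:00 Kesoth standard time.
Daylight saving runs 15 March – 20 November; the standard-time date in Kesoth, February 28, 2020, is outside that window, so Kesoth is on standard time at UTC−12:00.
21:00 UTC − 12h = 09:00 Kesoth.

09:00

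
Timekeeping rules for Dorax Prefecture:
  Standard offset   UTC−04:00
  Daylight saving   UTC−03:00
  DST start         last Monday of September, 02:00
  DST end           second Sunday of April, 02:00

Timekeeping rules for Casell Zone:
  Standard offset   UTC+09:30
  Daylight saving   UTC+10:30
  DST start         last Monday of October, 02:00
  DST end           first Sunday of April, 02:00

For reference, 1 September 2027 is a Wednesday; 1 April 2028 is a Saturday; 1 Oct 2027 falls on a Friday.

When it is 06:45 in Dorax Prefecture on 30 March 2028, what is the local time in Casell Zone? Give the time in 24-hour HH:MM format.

20:15

1 September 2027 is a Wednesday, so Mondays fall on 6, 13, 20, 27; the last is September 27.
1 April 2028 is a Saturday, so the first Sunday is April 2 and the second is April 9.
Daylight saving runs 27 September 2027 – 9 April 2028; 30 March 2028 is inside that window, so Dorax Prefecture is at UTC−03:00.
06:45 Dorax Prefecture + 3h = 09:45 UTC.
1 October 2027 is a Friday, so Mondays fall on 4, 11, 18, 25; the last is October 25.
1 April 2028 is a Saturday, so the first Sunday is April 2.
At the standard offset (UTC+09:30), 09:45 UTC + 9h30m = 19:15 Casell Zone standard time.
The standard-time date in Casell Zone, 30 March 2028, falls between 25 October 2027 and 2 April 2028, so daylight saving is in effect and Casell Zone is at UTC+10:30.
09:45 UTC + 10h30m = 20:15 Casell Zone.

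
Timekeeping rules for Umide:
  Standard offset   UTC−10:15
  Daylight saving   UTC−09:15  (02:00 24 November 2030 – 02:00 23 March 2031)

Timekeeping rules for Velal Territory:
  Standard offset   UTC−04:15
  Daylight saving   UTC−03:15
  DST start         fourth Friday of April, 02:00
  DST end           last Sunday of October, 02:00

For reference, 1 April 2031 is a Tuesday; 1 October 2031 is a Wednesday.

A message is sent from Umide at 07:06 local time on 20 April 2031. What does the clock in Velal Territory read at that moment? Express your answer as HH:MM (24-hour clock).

20 April 2031 does not fall between 24 November 2030 and 23 March 2031, so daylight saving is not in effect and Umide is at UTC−10:15.
07:06 Umide + 10h15m = 17:21 UTC.
1 April 2031 is a Tuesday, so the first Friday is April 4 and the fourth is April 25.
1 October 2031 is a Wednesday, so Sundays fall on 5, 12, 19, 26; the last is October 26.
At the standard offset (UTC−04:15), 17:21 UTC − 4h15m = 13:06 Velal Territory standard time.
The standard-time date in Velal Territory, 20 April 2031, is outside the daylight-saving period (25 April – 26 October), so Velal Territory is on standard time, UTC−04:15.
17:21 UTC − 4h15m = 13:06 Velal Territory.

13:06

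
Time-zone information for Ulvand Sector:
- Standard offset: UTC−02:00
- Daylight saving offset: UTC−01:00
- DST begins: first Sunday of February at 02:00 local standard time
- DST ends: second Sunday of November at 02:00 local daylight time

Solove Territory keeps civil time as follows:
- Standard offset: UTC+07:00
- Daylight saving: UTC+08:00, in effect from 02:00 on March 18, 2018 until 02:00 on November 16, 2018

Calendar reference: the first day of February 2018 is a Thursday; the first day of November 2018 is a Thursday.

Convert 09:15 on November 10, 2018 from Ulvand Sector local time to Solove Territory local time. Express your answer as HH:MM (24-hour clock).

1 February 2018 is a Thursday, so the first Sunday is February 4.
1 November 2018 is a Thursday, so the first Sunday is November 4 and the second is November 11.
November 10, 2018 falls between 4 February and 11 November, so daylight saving is in effect and Ulvand Sector is at UTC−01:00.
09:15 Ulvand Sector + 1h = 10:15 UTC.
At the standard offset (UTC+07:00), 10:15 UTC + 7h = 17:15 Solove Territory standard time.
The standard-time date in Solove Territory, November 10, 2018, lies within the daylight-saving period (18 March – 16 November), so Solove Territory is on daylight time, UTC+08:00.
10:15 UTC + 8h = 18:15 Solove Territory.

18:15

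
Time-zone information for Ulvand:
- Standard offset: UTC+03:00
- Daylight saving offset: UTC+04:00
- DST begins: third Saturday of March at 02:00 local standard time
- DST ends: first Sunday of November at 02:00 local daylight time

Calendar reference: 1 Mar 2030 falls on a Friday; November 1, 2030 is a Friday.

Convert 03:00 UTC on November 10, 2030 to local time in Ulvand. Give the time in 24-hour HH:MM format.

1 March 2030 is a Friday, so the first Saturday is March 2 and the third is March 16.
1 November 2030 is a Friday, so the first Sunday is November 3.
At the standard offset (UTC+03:00), 03:00 UTC + 3h = 06:00 Ulvand standard time.
The standard-time date in Ulvand, November 10, 2030, is outside the daylight-saving period (16 March – 3 November), so Ulvand is on standard time, UTC+03:00.
03:00 UTC + 3h = 06:00 local.

06:00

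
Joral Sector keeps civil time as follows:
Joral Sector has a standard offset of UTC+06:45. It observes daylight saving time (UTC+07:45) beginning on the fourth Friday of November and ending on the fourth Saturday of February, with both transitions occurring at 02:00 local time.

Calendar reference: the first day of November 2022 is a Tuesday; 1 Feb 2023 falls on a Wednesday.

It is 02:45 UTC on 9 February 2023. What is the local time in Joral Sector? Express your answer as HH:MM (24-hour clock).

1 November 2022 is a Tuesday, so the first Friday is November 4 and the fourth is November 25.
1 February 2023 is a Wednesday, so the first Saturday is February 4 and the fourth is February 25.
At the standard offset (UTC+06:45), 02:45 UTC + 6h45m = 09:30 Joral Sector standard time.
The standard-time date in Joral Sector, 9 February 2023, lies within the daylight-saving period (25 November 2022 – 25 February 2023), so Joral Sector is on daylight time, UTC+07:45.
02:45 UTC + 7h45m = 10:30 local.

10:30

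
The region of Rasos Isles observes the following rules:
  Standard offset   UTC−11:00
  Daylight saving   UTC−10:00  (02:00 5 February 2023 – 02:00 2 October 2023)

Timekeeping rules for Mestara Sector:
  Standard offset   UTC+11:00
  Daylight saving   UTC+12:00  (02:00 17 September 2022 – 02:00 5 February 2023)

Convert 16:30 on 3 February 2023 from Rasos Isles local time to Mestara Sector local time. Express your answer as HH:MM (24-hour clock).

3 February 2023 does not fall between 5 February and 2 October, so daylight saving is not in effect and Rasos Isles is at UTC−11:00.
16:30 Rasos Isles + 11h = 03:30 UTC (rolling into the next day, 4 February 2023).
At the standard offset (UTC+11:00), 03:30 UTC + 11h = 14:30 Mestara Sector standard time.
The standard-time date in Mestara Sector, 4 February 2023, falls between 17 September 2022 and 5 February 2023, so daylight saving is in effect and Mestara Sector is at UTC+12:00.
03:30 UTC + 12h = 15:30 Mestara Sector.

15:30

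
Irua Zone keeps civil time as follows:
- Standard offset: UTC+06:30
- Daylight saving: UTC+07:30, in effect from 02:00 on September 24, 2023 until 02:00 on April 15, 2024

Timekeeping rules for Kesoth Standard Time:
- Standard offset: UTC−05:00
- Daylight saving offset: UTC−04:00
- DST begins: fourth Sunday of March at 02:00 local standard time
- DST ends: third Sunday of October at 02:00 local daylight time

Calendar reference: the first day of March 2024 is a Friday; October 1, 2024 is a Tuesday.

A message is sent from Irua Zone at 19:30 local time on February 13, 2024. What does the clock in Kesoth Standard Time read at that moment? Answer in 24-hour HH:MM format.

07:00

February 13, 2024 lies within the daylight-saving period (24 September 2023 – 15 April 2024), so Irua Zone is on daylight time, UTC+07:30.
19:30 Irua Zone − 7h30m = 12:00 UTC.
1 March 2024 is a Friday, so the first Sunday is March 3 and the fourth is March 24.
1 October 2024 is a Tuesday, so the first Sunday is October 6 and the third is October 20.
At the standard offset (UTC−05:00), 12:00 UTC − 5h = 07:00 Kesoth Standard Time standard time.
The standard-time date in Kesoth Standard Time, February 13, 2024, is outside the daylight-saving period (24 March – 20 October), so Kesoth Standard Time is on standard time, UTC−05:00.
12:00 UTC − 5h = 07:00 Kesoth Standard Time.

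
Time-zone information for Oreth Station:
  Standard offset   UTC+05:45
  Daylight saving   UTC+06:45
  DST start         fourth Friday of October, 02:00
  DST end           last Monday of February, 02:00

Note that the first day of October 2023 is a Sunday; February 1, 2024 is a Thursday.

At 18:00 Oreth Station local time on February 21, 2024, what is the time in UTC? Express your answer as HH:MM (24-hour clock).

1 October 2023 is a Sunday, so the first Friday is October 6 and the fourth is October 27.
1 February 2024 is a Thursday, so Mondays fall on 5, 12, 19, 26; the last is February 26.
Daylight saving runs 27 October 2023 – 26 February 2024; February 21, 2024 is inside that window, so Oreth Station is at UTC+06:45.
18:00 local − 6h45m = 11:15 UTC.

11:15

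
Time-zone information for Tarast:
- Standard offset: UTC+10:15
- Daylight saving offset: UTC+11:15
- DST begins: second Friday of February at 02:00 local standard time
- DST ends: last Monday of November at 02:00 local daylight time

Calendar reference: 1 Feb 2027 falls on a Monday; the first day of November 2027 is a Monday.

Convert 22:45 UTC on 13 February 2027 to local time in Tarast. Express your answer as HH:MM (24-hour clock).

1 February 2027 is a Monday, so the first Friday is February 5 and the second is February 12.
1 November 2027 is a Monday, so Mondays fall on 1, 8, 15, 22, 29; the last is November 29.
At the standard offset (UTC+10:15), 22:45 UTC + 10h15m = 09:00 Tarast standard time (rolling into the next day, 14 February 2027).
The standard-time date in Tarast, 14 February 2027, lies within the daylight-saving period (12 February – 29 November), so Tarast is on daylight time, UTC+11:15.
22:45 UTC + 11h15m = 10:00 local (rolling into the next day, 14 February 2027).

10:00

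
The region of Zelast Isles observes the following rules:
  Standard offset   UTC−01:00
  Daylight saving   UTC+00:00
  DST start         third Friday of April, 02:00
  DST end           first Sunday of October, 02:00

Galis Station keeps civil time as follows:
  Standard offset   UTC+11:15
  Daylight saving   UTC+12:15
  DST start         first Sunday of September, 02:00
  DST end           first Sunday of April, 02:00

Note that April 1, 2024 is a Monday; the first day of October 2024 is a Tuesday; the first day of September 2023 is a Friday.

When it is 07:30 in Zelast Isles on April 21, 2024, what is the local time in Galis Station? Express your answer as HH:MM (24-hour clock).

1 April 2024 is a Monday, so the first Friday is April 5 and the third is April 19.
1 October 2024 is a Tuesday, so the first Sunday is October 6.
April 21, 2024 lies within the daylight-saving period (19 April – 6 October), so Zelast Isles is on daylight time, UTC+00:00.
07:30 Zelast Isles − 0h = 07:30 UTC.
1 September 2023 is a Friday, so the first Sunday is September 3.
1 April 2024 is a Monday, so the first Sunday is April 7.
At the standard offset (UTC+11:15), 07:30 UTC + 11h15m = 18:45 Galis Station standard time.
The standard-time date in Galis Station, April 21, 2024, is outside the daylight-saving period (3 September 2023 – 7 April 2024), so Galis Station is on standard time, UTC+11:15.
07:30 UTC + 11h15m = 18:45 Galis Station.

18:45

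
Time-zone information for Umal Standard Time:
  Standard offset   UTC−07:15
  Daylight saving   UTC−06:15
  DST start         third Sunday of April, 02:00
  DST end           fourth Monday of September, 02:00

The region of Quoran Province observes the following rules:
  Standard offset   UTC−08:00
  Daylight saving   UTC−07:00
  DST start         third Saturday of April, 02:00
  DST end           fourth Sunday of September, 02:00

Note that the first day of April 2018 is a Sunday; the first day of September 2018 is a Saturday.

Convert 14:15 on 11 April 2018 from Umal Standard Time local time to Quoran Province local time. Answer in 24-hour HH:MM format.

1 April 2018 is a Sunday, so the first Sunday is April 1 and the third is April 15.
1 September 2018 is a Saturday, so the first Monday is September 3 and the fourth is September 24.
11 April 2018 is outside the daylight-saving period (15 April – 24 September), so Umal Standard Time is on standard time, UTC−07:15.
14:15 Umal Standard Time + 7h15m = 21:30 UTC.
1 April 2018 is a Sunday, so the first Saturday is April 7 and the third is April 21.
1 September 2018 is a Saturday, so the first Sunday is September 2 and the fourth is September 23.
At the standard offset (UTC−08:00), 21:30 UTC − 8h = 13:30 Quoran Province standard time.
The standard-time date in Quoran Province, 11 April 2018, is outside the daylight-saving period (21 April – 23 September), so Quoran Province is on standard time, UTC−08:00.
21:30 UTC − 8h = 13:30 Quoran Province.

13:30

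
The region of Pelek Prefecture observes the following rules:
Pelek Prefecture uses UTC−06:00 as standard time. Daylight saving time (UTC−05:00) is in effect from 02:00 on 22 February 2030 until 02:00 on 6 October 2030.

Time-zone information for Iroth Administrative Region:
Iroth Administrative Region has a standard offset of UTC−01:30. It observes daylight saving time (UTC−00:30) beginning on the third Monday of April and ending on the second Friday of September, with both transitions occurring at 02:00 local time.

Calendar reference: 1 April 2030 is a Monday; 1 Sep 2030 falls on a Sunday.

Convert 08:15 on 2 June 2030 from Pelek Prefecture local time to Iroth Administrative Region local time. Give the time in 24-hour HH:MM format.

12:45

2 June 2030 falls between 22 February and 6 October, so daylight saving is in effect and Pelek Prefecture is at UTC−05:00.
08:15 Pelek Prefecture + 5h = 13:15 UTC.
1 April 2030 is a Monday, so the first Monday is April 1 and the third is April 15.
1 September 2030 is a Sunday, so the first Friday is September 6 and the second is September 13.
At the standard offset (UTC−01:30), 13:15 UTC − 1h30m = 11:45 Iroth Administrative Region standard time.
The standard-time date in Iroth Administrative Region, 2 June 2030, lies within the daylight-saving period (15 April – 13 September), so Iroth Administrative Region is on daylight time, UTC−00:30.
13:15 UTC − 0h30m = 12:45 Iroth Administrative Region.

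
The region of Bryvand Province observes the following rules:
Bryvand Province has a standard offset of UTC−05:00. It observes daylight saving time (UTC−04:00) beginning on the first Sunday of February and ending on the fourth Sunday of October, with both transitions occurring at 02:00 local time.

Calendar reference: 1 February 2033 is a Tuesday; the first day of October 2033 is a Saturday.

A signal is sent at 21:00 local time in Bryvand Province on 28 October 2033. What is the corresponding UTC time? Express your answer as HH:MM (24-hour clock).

1 February 2033 is a Tuesday, so the first Sunday is February 6.
1 October 2033 is a Saturday, so the first Sunday is October 2 and the fourth is October 23.
28 October 2033 does not fall between 6 February and 23 October, so daylight saving is not in effect and Bryvand Province is at UTC−05:00.
21:00 local + 5h = 02:00 UTC (rolling into the next day, 29 October 2033).

02:00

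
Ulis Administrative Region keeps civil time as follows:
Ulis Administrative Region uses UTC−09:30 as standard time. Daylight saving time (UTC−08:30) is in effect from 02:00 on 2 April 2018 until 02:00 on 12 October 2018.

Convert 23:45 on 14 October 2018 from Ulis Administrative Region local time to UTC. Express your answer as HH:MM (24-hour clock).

14 October 2018 is outside the daylight-saving period (2 April – 12 October), so Ulis Administrative Region is on standard time, UTC−09:30.
23:45 local + 9h30m = 09:15 UTC (rolling into the next day, 15 October 2018).

09:15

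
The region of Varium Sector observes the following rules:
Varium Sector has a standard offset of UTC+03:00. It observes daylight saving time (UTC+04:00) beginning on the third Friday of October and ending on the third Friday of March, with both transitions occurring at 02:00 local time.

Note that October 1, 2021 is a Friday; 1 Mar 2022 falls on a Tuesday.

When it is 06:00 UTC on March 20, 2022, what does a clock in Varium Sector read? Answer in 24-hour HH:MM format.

09:00

1 October 2021 is a Friday, so the first Friday is October 1 and the third is October 15.
1 March 2022 is a Tuesday, so the first Friday is March 4 and the third is March 18.
At the standard offset (UTC+03:00), 06:00 UTC + 3h = 09:00 Varium Sector standard time.
The standard-time date in Varium Sector, March 20, 2022, does not fall between 15 October 2021 and 18 March 2022, so daylight saving is not in effect and Varium Sector is at UTC+03:00.
06:00 UTC + 3h = 09:00 local.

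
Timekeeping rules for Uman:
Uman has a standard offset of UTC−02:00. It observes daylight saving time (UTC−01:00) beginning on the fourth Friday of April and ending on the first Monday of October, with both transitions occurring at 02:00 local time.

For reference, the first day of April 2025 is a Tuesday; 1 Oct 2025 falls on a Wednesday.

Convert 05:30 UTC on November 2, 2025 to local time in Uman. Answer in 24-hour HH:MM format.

1 April 2025 is a Tuesday, so the first Friday is April 4 and the fourth is April 25.
1 October 2025 is a Wednesday, so the first Monday is October 6.
At the standard offset (UTC−02:00), 05:30 UTC − 2h = 03:30 Uman standard time.
The standard-time date in Uman, November 2, 2025, is outside the daylight-saving period (25 April – 6 October), so Uman is on standard time, UTC−02:00.
05:30 UTC − 2h = 03:30 local.

03:30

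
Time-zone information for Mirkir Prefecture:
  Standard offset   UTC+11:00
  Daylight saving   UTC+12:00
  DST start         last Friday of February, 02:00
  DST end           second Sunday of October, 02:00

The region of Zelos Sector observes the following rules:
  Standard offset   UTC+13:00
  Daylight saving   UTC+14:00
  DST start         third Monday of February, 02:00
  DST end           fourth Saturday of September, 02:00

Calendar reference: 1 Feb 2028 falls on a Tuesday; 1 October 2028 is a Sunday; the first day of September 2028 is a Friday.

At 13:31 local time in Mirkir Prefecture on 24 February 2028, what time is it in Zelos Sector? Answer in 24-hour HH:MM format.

16:31

1 February 2028 is a Tuesday, so Fridays fall on 4, 11, 18, 25; the last is February 25.
1 October 2028 is a Sunday, so the first Sunday is October 1 and the second is October 8.
Daylight saving runs 25 February – 8 October; 24 February 2028 is outside that window, so Mirkir Prefecture is on standard time at UTC+11:00.
13:31 Mirkir Prefecture − 11h = 02:31 UTC.
1 February 2028 is a Tuesday, so the first Monday is February 7 and the third is February 21.
1 September 2028 is a Friday, so the first Saturday is September 2 and the fourth is September 23.
At the standard offset (UTC+13:00), 02:31 UTC + 13h = 15:31 Zelos Sector standard time.
Daylight saving runs 21 February – 23 September; the standard-time date in Zelos Sector, 24 February 2028, is inside that window, so Zelos Sector is at UTC+14:00.
02:31 UTC + 14h = 16:31 Zelos Sector.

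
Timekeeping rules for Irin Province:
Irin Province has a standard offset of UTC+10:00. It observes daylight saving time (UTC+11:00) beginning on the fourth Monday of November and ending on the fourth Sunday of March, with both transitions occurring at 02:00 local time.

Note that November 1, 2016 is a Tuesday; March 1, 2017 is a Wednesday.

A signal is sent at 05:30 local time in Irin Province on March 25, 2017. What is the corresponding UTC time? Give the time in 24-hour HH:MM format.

1 November 2016 is a Tuesday, so the first Monday is November 7 and the fourth is November 28.
1 March 2017 is a Wednesday, so the first Sunday is March 5 and the fourth is March 26.
March 25, 2017 lies within the daylight-saving period (28 November 2016 – 26 March 2017), so Irin Province is on daylight time, UTC+11:00.
05:30 local − 11h = 18:30 UTC (rolling into the previous day, 24 March 2017).

18:30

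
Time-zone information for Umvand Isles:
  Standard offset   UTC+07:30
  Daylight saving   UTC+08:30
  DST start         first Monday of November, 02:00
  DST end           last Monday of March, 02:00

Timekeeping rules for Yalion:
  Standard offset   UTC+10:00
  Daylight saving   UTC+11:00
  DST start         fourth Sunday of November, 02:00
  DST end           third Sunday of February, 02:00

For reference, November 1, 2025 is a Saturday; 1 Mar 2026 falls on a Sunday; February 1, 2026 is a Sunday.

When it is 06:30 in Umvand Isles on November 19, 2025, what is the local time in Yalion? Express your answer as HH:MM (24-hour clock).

08:00

1 November 2025 is a Saturday, so the first Monday is November 3.
1 March 2026 is a Sunday, so Mondays fall on 2, 9, 16, 23, 30; the last is March 30.
Daylight saving runs 3 November 2025 – 30 March 2026; November 19, 2025 is inside that window, so Umvand Isles is at UTC+08:30.
06:30 Umvand Isles − 8h30m = 22:00 UTC (rolling into the previous day, 18 November 2025).
1 November 2025 is a Saturday, so the first Sunday is November 2 and the fourth is November 23.
1 February 2026 is a Sunday, so the first Sunday is February 1 and the third is February 15.
At the standard offset (UTC+10:00), 22:00 UTC + 10h = 08:00 Yalion standard time (rolling into the next day, 19 November 2025).
Daylight saving runs 23 November 2025 – 15 February 2026; the standard-time date in Yalion, November 19, 2025, is outside that window, so Yalion is on standard time at UTC+10:00.
22:00 UTC + 10h = 08:00 Yalion (rolling into the next day, 19 November 2025).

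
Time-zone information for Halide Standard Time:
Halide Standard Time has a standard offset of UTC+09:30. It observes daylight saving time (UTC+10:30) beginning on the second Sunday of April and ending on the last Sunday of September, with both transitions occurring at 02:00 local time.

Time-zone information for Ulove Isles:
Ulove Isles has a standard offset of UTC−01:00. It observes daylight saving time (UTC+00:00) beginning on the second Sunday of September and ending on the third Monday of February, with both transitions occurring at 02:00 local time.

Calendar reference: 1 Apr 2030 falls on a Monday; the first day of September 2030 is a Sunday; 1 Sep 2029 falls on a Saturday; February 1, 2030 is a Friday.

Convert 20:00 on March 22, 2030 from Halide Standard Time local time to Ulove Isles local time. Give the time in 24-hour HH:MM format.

09:30

1 April 2030 is a Monday, so the first Sunday is April 7 and the second is April 14.
1 September 2030 is a Sunday, so Sundays fall on 1, 8, 15, 22, 29; the last is September 29.
March 22, 2030 is outside the daylight-saving period (14 April – 29 September), so Halide Standard Time is on standard time, UTC+09:30.
20:00 Halide Standard Time − 9h30m = 10:30 UTC.
1 September 2029 is a Saturday, so the first Sunday is September 2 and the second is September 9.
1 February 2030 is a Friday, so the first Monday is February 4 and the third is February 18.
At the standard offset (UTC−01:00), 10:30 UTC − 1h = 09:30 Ulove Isles standard time.
Daylight saving runs 9 September 2029 – 18 February 2030; the standard-time date in Ulove Isles, March 22, 2030, is outside that window, so Ulove Isles is on standard time at UTC−01:00.
10:30 UTC − 1h = 09:30 Ulove Isles.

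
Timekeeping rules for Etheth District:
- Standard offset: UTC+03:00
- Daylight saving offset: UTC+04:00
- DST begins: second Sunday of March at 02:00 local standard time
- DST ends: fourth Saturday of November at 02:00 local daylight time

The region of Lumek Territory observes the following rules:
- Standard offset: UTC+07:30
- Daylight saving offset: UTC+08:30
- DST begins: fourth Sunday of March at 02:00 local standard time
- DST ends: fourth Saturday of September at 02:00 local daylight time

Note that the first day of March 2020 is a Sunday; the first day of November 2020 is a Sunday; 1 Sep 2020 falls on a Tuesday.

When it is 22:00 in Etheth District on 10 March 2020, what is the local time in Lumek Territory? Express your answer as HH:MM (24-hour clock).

01:30

1 March 2020 is a Sunday, so the first Sunday is March 1 and the second is March 8.
1 November 2020 is a Sunday, so the first Saturday is November 7 and the fourth is November 28.
Daylight saving runs 8 March – 28 November; 10 March 2020 is inside that window, so Etheth District is at UTC+04:00.
22:00 Etheth District − 4h = 18:00 UTC.
1 March 2020 is a Sunday, so the first Sunday is March 1 and the fourth is March 22.
1 September 2020 is a Tuesday, so the first Saturday is September 5 and the fourth is September 26.
At the standard offset (UTC+07:30), 18:00 UTC + 7h30m = 01:30 Lumek Territory standard time (rolling into the next day, 11 March 2020).
Daylight saving runs 22 March – 26 September; the standard-time date in Lumek Territory, 11 March 2020, is outside that window, so Lumek Territory is on standard time at UTC+07:30.
18:00 UTC + 7h30m = 01:30 Lumek Territory (rolling into the next day, 11 March 2020).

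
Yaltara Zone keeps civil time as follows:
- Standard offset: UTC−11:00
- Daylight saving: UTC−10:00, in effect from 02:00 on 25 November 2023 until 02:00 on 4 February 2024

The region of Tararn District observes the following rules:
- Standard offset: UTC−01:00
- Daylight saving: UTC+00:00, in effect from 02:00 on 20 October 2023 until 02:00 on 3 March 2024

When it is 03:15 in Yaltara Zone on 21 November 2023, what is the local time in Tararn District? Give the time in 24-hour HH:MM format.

14:15

Daylight saving runs 25 November 2023 – 4 February 2024; 21 November 2023 is outside that window, so Yaltara Zone is on standard time at UTC−11:00.
03:15 Yaltara Zone + 11h = 14:15 UTC.
At the standard offset (UTC−01:00), 14:15 UTC − 1h = 13:15 Tararn District standard time.
Daylight saving runs 20 October 2023 – 3 March 2024; the standard-time date in Tararn District, 21 November 2023, is inside that window, so Tararn District is at UTC+00:00.
14:15 UTC + 0h = 14:15 Tararn District.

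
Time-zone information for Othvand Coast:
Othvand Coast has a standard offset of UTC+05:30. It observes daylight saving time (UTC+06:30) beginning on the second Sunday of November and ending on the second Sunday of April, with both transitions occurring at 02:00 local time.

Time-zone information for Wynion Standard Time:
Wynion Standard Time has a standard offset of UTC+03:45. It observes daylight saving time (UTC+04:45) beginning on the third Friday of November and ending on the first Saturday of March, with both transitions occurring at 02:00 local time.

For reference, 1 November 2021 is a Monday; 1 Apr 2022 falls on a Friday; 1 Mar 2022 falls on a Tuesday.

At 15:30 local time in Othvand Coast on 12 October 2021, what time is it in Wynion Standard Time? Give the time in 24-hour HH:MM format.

13:45

1 November 2021 is a Monday, so the first Sunday is November 7 and the second is November 14.
1 April 2022 is a Friday, so the first Sunday is April 3 and the second is April 10.
Daylight saving runs 14 November 2021 – 10 April 2022; 12 October 2021 is outside that window, so Othvand Coast is on standard time at UTC+05:30.
15:30 Othvand Coast − 5h30m = 10:00 UTC.
1 November 2021 is a Monday, so the first Friday is November 5 and the third is November 19.
1 March 2022 is a Tuesday, so the first Saturday is March 5.
At the standard offset (UTC+03:45), 10:00 UTC + 3h45m = 13:45 Wynion Standard Time standard time.
The standard-time date in Wynion Standard Time, 12 October 2021, does not fall between 19 November 2021 and 5 March 2022, so daylight saving is not in effect and Wynion Standard Time is at UTC+03:45.
10:00 UTC + 3h45m = 13:45 Wynion Standard Time.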